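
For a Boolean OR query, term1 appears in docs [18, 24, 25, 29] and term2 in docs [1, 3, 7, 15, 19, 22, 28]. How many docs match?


Boolean OR: find union of posting lists
term1 docs: [18, 24, 25, 29]
term2 docs: [1, 3, 7, 15, 19, 22, 28]
Union: [1, 3, 7, 15, 18, 19, 22, 24, 25, 28, 29]
|union| = 11

11


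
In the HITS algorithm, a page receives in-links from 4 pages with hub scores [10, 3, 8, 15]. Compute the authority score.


Authority = sum of hub scores of in-linkers
In-link 1: hub score = 10
In-link 2: hub score = 3
In-link 3: hub score = 8
In-link 4: hub score = 15
Authority = 10 + 3 + 8 + 15 = 36

36


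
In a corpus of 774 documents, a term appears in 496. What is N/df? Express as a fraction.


IDF ratio = N / df
= 774 / 496
= 387/248

387/248


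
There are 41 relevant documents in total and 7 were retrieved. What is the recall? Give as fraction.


Recall = retrieved_relevant / total_relevant
= 7 / 41
= 7 / (7 + 34)
= 7/41

7/41


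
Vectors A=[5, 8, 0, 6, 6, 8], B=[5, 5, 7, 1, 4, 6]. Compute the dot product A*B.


Dot product = sum of element-wise products
A[0]*B[0] = 5*5 = 25
A[1]*B[1] = 8*5 = 40
A[2]*B[2] = 0*7 = 0
A[3]*B[3] = 6*1 = 6
A[4]*B[4] = 6*4 = 24
A[5]*B[5] = 8*6 = 48
Sum = 25 + 40 + 0 + 6 + 24 + 48 = 143

143


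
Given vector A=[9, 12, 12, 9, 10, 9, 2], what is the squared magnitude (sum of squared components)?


|A|^2 = sum of squared components
A[0]^2 = 9^2 = 81
A[1]^2 = 12^2 = 144
A[2]^2 = 12^2 = 144
A[3]^2 = 9^2 = 81
A[4]^2 = 10^2 = 100
A[5]^2 = 9^2 = 81
A[6]^2 = 2^2 = 4
Sum = 81 + 144 + 144 + 81 + 100 + 81 + 4 = 635

635


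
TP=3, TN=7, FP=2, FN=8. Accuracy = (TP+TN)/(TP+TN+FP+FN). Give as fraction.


Accuracy = (TP + TN) / (TP + TN + FP + FN)
TP + TN = 3 + 7 = 10
Total = 3 + 7 + 2 + 8 = 20
Accuracy = 10 / 20 = 1/2

1/2


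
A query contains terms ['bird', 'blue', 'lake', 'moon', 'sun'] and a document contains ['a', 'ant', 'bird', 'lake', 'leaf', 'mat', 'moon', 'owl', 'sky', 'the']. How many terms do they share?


Query terms: ['bird', 'blue', 'lake', 'moon', 'sun']
Document terms: ['a', 'ant', 'bird', 'lake', 'leaf', 'mat', 'moon', 'owl', 'sky', 'the']
Common terms: ['bird', 'lake', 'moon']
Overlap count = 3

3


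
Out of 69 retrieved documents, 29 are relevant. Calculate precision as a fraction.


Precision = relevant_retrieved / total_retrieved
= 29 / 69
= 29 / (29 + 40)
= 29/69

29/69


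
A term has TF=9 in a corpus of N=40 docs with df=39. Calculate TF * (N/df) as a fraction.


TF * (N/df)
= 9 * (40/39)
= 9 * 40/39
= 120/13

120/13


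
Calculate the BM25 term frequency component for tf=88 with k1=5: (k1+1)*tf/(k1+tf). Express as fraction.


BM25 TF component = (k1+1)*tf / (k1+tf)
k1 = 5, tf = 88
Numerator = (5+1)*88 = 528
Denominator = 5 + 88 = 93
= 528/93 = 176/31

176/31


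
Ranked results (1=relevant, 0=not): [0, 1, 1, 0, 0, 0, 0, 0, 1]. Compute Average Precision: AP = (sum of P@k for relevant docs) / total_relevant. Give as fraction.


Computing P@k for each relevant position:
Position 1: not relevant
Position 2: relevant, P@2 = 1/2 = 1/2
Position 3: relevant, P@3 = 2/3 = 2/3
Position 4: not relevant
Position 5: not relevant
Position 6: not relevant
Position 7: not relevant
Position 8: not relevant
Position 9: relevant, P@9 = 3/9 = 1/3
Sum of P@k = 1/2 + 2/3 + 1/3 = 3/2
AP = 3/2 / 3 = 1/2

1/2


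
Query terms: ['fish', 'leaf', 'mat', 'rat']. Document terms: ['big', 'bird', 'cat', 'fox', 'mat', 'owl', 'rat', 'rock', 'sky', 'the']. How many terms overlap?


Query terms: ['fish', 'leaf', 'mat', 'rat']
Document terms: ['big', 'bird', 'cat', 'fox', 'mat', 'owl', 'rat', 'rock', 'sky', 'the']
Common terms: ['mat', 'rat']
Overlap count = 2

2


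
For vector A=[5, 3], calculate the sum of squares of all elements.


|A|^2 = sum of squared components
A[0]^2 = 5^2 = 25
A[1]^2 = 3^2 = 9
Sum = 25 + 9 = 34

34


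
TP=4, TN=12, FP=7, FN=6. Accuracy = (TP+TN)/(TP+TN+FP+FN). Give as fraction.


Accuracy = (TP + TN) / (TP + TN + FP + FN)
TP + TN = 4 + 12 = 16
Total = 4 + 12 + 7 + 6 = 29
Accuracy = 16 / 29 = 16/29

16/29


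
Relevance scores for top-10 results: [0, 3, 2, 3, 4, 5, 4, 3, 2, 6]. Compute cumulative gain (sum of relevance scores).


Cumulative Gain = sum of relevance scores
Position 1: rel=0, running sum=0
Position 2: rel=3, running sum=3
Position 3: rel=2, running sum=5
Position 4: rel=3, running sum=8
Position 5: rel=4, running sum=12
Position 6: rel=5, running sum=17
Position 7: rel=4, running sum=21
Position 8: rel=3, running sum=24
Position 9: rel=2, running sum=26
Position 10: rel=6, running sum=32
CG = 32

32


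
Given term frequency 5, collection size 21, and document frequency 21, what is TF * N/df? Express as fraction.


TF * (N/df)
= 5 * (21/21)
= 5 * 1
= 5

5


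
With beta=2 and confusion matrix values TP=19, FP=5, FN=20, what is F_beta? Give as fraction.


P = TP/(TP+FP) = 19/24 = 19/24
R = TP/(TP+FN) = 19/39 = 19/39
beta^2 = 2^2 = 4
(1 + beta^2) = 5
Numerator = (1+beta^2)*P*R = 1805/936
Denominator = beta^2*P + R = 19/6 + 19/39 = 95/26
F_beta = 19/36

19/36


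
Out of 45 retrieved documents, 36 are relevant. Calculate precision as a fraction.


Precision = relevant_retrieved / total_retrieved
= 36 / 45
= 36 / (36 + 9)
= 4/5

4/5


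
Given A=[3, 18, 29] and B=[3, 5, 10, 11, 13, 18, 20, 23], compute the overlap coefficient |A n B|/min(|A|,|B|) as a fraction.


A intersect B = [3, 18]
|A intersect B| = 2
min(|A|, |B|) = min(3, 8) = 3
Overlap = 2 / 3 = 2/3

2/3


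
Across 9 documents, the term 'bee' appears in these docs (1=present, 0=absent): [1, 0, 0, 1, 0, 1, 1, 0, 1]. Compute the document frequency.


Checking each document for 'bee':
Doc 1: present
Doc 2: absent
Doc 3: absent
Doc 4: present
Doc 5: absent
Doc 6: present
Doc 7: present
Doc 8: absent
Doc 9: present
df = sum of presences = 1 + 0 + 0 + 1 + 0 + 1 + 1 + 0 + 1 = 5

5


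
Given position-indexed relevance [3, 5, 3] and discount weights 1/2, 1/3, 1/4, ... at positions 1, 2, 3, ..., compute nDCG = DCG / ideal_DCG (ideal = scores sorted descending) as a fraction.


Position discount weights w_i = 1/(i+1) for i=1..3:
Weights = [1/2, 1/3, 1/4]
Actual relevance: [3, 5, 3]
DCG = 3/2 + 5/3 + 3/4 = 47/12
Ideal relevance (sorted desc): [5, 3, 3]
Ideal DCG = 5/2 + 3/3 + 3/4 = 17/4
nDCG = DCG / ideal_DCG = 47/12 / 17/4 = 47/51

47/51


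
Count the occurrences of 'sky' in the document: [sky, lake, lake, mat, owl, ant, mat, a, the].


Document has 9 words
Scanning for 'sky':
Found at positions: [0]
Count = 1

1


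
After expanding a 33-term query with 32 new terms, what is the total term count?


Original terms: 33
Expansion terms: 32
Total = 33 + 32 = 65

65


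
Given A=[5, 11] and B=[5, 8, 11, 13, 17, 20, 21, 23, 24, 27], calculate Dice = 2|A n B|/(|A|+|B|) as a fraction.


A intersect B = [5, 11]
|A intersect B| = 2
|A| = 2, |B| = 10
Dice = 2*2 / (2+10)
= 4 / 12 = 1/3

1/3


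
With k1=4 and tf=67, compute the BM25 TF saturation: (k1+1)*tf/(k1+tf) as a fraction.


BM25 TF component = (k1+1)*tf / (k1+tf)
k1 = 4, tf = 67
Numerator = (4+1)*67 = 335
Denominator = 4 + 67 = 71
= 335/71 = 335/71

335/71


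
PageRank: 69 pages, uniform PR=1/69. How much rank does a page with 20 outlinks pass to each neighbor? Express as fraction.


Initial PR = 1/69 = 1/69
Outlinks = 20
Contribution per link = PR / outlinks
= 1/69 / 20
= 1/1380

1/1380


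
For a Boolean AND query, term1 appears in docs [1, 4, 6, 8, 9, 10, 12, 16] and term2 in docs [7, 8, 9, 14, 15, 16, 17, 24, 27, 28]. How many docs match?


Boolean AND: find intersection of posting lists
term1 docs: [1, 4, 6, 8, 9, 10, 12, 16]
term2 docs: [7, 8, 9, 14, 15, 16, 17, 24, 27, 28]
Intersection: [8, 9, 16]
|intersection| = 3

3


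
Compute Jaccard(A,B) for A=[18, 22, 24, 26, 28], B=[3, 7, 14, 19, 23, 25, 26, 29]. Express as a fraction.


A intersect B = [26]
|A intersect B| = 1
A union B = [3, 7, 14, 18, 19, 22, 23, 24, 25, 26, 28, 29]
|A union B| = 12
Jaccard = 1/12 = 1/12

1/12


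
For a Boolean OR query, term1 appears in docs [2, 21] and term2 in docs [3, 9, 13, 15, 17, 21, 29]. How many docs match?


Boolean OR: find union of posting lists
term1 docs: [2, 21]
term2 docs: [3, 9, 13, 15, 17, 21, 29]
Union: [2, 3, 9, 13, 15, 17, 21, 29]
|union| = 8

8


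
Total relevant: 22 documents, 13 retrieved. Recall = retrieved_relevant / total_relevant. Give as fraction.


Recall = retrieved_relevant / total_relevant
= 13 / 22
= 13 / (13 + 9)
= 13/22

13/22


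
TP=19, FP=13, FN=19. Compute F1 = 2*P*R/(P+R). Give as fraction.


F1 = 2 * P * R / (P + R)
P = TP/(TP+FP) = 19/32 = 19/32
R = TP/(TP+FN) = 19/38 = 1/2
2 * P * R = 2 * 19/32 * 1/2 = 19/32
P + R = 19/32 + 1/2 = 35/32
F1 = 19/32 / 35/32 = 19/35

19/35


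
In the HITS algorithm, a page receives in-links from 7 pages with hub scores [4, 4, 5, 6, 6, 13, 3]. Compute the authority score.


Authority = sum of hub scores of in-linkers
In-link 1: hub score = 4
In-link 2: hub score = 4
In-link 3: hub score = 5
In-link 4: hub score = 6
In-link 5: hub score = 6
In-link 6: hub score = 13
In-link 7: hub score = 3
Authority = 4 + 4 + 5 + 6 + 6 + 13 + 3 = 41

41


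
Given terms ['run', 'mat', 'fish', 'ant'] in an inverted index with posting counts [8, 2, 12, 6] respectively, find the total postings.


Summing posting list sizes:
'run': 8 postings
'mat': 2 postings
'fish': 12 postings
'ant': 6 postings
Total = 8 + 2 + 12 + 6 = 28

28


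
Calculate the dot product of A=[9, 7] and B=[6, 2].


Dot product = sum of element-wise products
A[0]*B[0] = 9*6 = 54
A[1]*B[1] = 7*2 = 14
Sum = 54 + 14 = 68

68


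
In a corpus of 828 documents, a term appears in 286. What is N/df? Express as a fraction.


IDF ratio = N / df
= 828 / 286
= 414/143

414/143


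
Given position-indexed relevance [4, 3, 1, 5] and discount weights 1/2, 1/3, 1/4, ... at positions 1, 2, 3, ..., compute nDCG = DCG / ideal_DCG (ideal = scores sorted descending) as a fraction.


Position discount weights w_i = 1/(i+1) for i=1..4:
Weights = [1/2, 1/3, 1/4, 1/5]
Actual relevance: [4, 3, 1, 5]
DCG = 4/2 + 3/3 + 1/4 + 5/5 = 17/4
Ideal relevance (sorted desc): [5, 4, 3, 1]
Ideal DCG = 5/2 + 4/3 + 3/4 + 1/5 = 287/60
nDCG = DCG / ideal_DCG = 17/4 / 287/60 = 255/287

255/287


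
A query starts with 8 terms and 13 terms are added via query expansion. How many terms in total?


Original terms: 8
Expansion terms: 13
Total = 8 + 13 = 21

21


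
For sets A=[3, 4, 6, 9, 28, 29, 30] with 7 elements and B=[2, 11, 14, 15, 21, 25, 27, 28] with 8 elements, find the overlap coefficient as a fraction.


A intersect B = [28]
|A intersect B| = 1
min(|A|, |B|) = min(7, 8) = 7
Overlap = 1 / 7 = 1/7

1/7


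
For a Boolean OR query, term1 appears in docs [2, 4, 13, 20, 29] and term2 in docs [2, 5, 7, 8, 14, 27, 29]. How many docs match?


Boolean OR: find union of posting lists
term1 docs: [2, 4, 13, 20, 29]
term2 docs: [2, 5, 7, 8, 14, 27, 29]
Union: [2, 4, 5, 7, 8, 13, 14, 20, 27, 29]
|union| = 10

10


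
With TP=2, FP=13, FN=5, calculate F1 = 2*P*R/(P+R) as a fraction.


F1 = 2 * P * R / (P + R)
P = TP/(TP+FP) = 2/15 = 2/15
R = TP/(TP+FN) = 2/7 = 2/7
2 * P * R = 2 * 2/15 * 2/7 = 8/105
P + R = 2/15 + 2/7 = 44/105
F1 = 8/105 / 44/105 = 2/11

2/11


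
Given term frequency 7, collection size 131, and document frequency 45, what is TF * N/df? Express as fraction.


TF * (N/df)
= 7 * (131/45)
= 7 * 131/45
= 917/45

917/45


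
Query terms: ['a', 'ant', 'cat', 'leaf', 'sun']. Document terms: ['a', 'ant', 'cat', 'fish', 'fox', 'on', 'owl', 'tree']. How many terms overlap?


Query terms: ['a', 'ant', 'cat', 'leaf', 'sun']
Document terms: ['a', 'ant', 'cat', 'fish', 'fox', 'on', 'owl', 'tree']
Common terms: ['a', 'ant', 'cat']
Overlap count = 3

3


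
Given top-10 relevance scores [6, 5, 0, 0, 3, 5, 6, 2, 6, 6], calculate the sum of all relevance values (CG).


Cumulative Gain = sum of relevance scores
Position 1: rel=6, running sum=6
Position 2: rel=5, running sum=11
Position 3: rel=0, running sum=11
Position 4: rel=0, running sum=11
Position 5: rel=3, running sum=14
Position 6: rel=5, running sum=19
Position 7: rel=6, running sum=25
Position 8: rel=2, running sum=27
Position 9: rel=6, running sum=33
Position 10: rel=6, running sum=39
CG = 39

39


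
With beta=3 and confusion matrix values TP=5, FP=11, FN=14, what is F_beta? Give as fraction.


P = TP/(TP+FP) = 5/16 = 5/16
R = TP/(TP+FN) = 5/19 = 5/19
beta^2 = 3^2 = 9
(1 + beta^2) = 10
Numerator = (1+beta^2)*P*R = 125/152
Denominator = beta^2*P + R = 45/16 + 5/19 = 935/304
F_beta = 50/187

50/187


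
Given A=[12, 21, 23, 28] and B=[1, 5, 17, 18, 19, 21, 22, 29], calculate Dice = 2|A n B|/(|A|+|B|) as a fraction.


A intersect B = [21]
|A intersect B| = 1
|A| = 4, |B| = 8
Dice = 2*1 / (4+8)
= 2 / 12 = 1/6

1/6


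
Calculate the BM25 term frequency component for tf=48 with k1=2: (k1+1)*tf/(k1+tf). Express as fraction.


BM25 TF component = (k1+1)*tf / (k1+tf)
k1 = 2, tf = 48
Numerator = (2+1)*48 = 144
Denominator = 2 + 48 = 50
= 144/50 = 72/25

72/25


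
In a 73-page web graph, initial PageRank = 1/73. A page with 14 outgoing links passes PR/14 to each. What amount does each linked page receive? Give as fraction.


Initial PR = 1/73 = 1/73
Outlinks = 14
Contribution per link = PR / outlinks
= 1/73 / 14
= 1/1022

1/1022


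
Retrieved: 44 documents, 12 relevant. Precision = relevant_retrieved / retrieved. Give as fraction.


Precision = relevant_retrieved / total_retrieved
= 12 / 44
= 12 / (12 + 32)
= 3/11

3/11


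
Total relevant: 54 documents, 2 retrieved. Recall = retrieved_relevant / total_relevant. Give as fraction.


Recall = retrieved_relevant / total_relevant
= 2 / 54
= 2 / (2 + 52)
= 1/27

1/27


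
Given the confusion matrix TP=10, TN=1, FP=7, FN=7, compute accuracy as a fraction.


Accuracy = (TP + TN) / (TP + TN + FP + FN)
TP + TN = 10 + 1 = 11
Total = 10 + 1 + 7 + 7 = 25
Accuracy = 11 / 25 = 11/25

11/25


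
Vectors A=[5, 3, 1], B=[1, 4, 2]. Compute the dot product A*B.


Dot product = sum of element-wise products
A[0]*B[0] = 5*1 = 5
A[1]*B[1] = 3*4 = 12
A[2]*B[2] = 1*2 = 2
Sum = 5 + 12 + 2 = 19

19


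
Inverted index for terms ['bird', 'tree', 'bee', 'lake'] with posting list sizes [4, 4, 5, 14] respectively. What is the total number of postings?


Summing posting list sizes:
'bird': 4 postings
'tree': 4 postings
'bee': 5 postings
'lake': 14 postings
Total = 4 + 4 + 5 + 14 = 27

27


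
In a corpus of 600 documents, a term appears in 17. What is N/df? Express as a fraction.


IDF ratio = N / df
= 600 / 17
= 600/17

600/17


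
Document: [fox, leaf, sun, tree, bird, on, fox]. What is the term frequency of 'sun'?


Document has 7 words
Scanning for 'sun':
Found at positions: [2]
Count = 1

1


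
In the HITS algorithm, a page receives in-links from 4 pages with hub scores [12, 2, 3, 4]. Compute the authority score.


Authority = sum of hub scores of in-linkers
In-link 1: hub score = 12
In-link 2: hub score = 2
In-link 3: hub score = 3
In-link 4: hub score = 4
Authority = 12 + 2 + 3 + 4 = 21

21


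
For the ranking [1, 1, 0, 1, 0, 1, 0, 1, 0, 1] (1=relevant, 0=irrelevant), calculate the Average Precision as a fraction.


Computing P@k for each relevant position:
Position 1: relevant, P@1 = 1/1 = 1
Position 2: relevant, P@2 = 2/2 = 1
Position 3: not relevant
Position 4: relevant, P@4 = 3/4 = 3/4
Position 5: not relevant
Position 6: relevant, P@6 = 4/6 = 2/3
Position 7: not relevant
Position 8: relevant, P@8 = 5/8 = 5/8
Position 9: not relevant
Position 10: relevant, P@10 = 6/10 = 3/5
Sum of P@k = 1 + 1 + 3/4 + 2/3 + 5/8 + 3/5 = 557/120
AP = 557/120 / 6 = 557/720

557/720


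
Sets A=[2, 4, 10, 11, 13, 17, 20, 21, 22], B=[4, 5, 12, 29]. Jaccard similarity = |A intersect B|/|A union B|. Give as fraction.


A intersect B = [4]
|A intersect B| = 1
A union B = [2, 4, 5, 10, 11, 12, 13, 17, 20, 21, 22, 29]
|A union B| = 12
Jaccard = 1/12 = 1/12

1/12


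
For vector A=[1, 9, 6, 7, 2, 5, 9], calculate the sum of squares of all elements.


|A|^2 = sum of squared components
A[0]^2 = 1^2 = 1
A[1]^2 = 9^2 = 81
A[2]^2 = 6^2 = 36
A[3]^2 = 7^2 = 49
A[4]^2 = 2^2 = 4
A[5]^2 = 5^2 = 25
A[6]^2 = 9^2 = 81
Sum = 1 + 81 + 36 + 49 + 4 + 25 + 81 = 277

277


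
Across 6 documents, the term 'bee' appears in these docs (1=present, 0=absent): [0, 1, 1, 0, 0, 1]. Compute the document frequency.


Checking each document for 'bee':
Doc 1: absent
Doc 2: present
Doc 3: present
Doc 4: absent
Doc 5: absent
Doc 6: present
df = sum of presences = 0 + 1 + 1 + 0 + 0 + 1 = 3

3


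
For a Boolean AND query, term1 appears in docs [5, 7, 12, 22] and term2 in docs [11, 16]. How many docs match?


Boolean AND: find intersection of posting lists
term1 docs: [5, 7, 12, 22]
term2 docs: [11, 16]
Intersection: []
|intersection| = 0

0


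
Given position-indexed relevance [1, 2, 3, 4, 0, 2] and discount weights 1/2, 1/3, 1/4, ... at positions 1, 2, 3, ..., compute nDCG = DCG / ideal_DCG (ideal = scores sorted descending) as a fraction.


Position discount weights w_i = 1/(i+1) for i=1..6:
Weights = [1/2, 1/3, 1/4, 1/5, 1/6, 1/7]
Actual relevance: [1, 2, 3, 4, 0, 2]
DCG = 1/2 + 2/3 + 3/4 + 4/5 + 0/6 + 2/7 = 1261/420
Ideal relevance (sorted desc): [4, 3, 2, 2, 1, 0]
Ideal DCG = 4/2 + 3/3 + 2/4 + 2/5 + 1/6 + 0/7 = 61/15
nDCG = DCG / ideal_DCG = 1261/420 / 61/15 = 1261/1708

1261/1708


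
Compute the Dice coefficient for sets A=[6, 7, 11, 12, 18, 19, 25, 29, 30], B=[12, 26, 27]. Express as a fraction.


A intersect B = [12]
|A intersect B| = 1
|A| = 9, |B| = 3
Dice = 2*1 / (9+3)
= 2 / 12 = 1/6

1/6


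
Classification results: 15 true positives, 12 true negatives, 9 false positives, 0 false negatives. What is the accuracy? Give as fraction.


Accuracy = (TP + TN) / (TP + TN + FP + FN)
TP + TN = 15 + 12 = 27
Total = 15 + 12 + 9 + 0 = 36
Accuracy = 27 / 36 = 3/4

3/4


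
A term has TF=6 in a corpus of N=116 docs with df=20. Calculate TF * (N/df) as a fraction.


TF * (N/df)
= 6 * (116/20)
= 6 * 29/5
= 174/5

174/5


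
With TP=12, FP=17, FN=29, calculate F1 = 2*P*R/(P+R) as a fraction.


F1 = 2 * P * R / (P + R)
P = TP/(TP+FP) = 12/29 = 12/29
R = TP/(TP+FN) = 12/41 = 12/41
2 * P * R = 2 * 12/29 * 12/41 = 288/1189
P + R = 12/29 + 12/41 = 840/1189
F1 = 288/1189 / 840/1189 = 12/35

12/35


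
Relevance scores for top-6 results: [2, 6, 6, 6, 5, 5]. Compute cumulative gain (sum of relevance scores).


Cumulative Gain = sum of relevance scores
Position 1: rel=2, running sum=2
Position 2: rel=6, running sum=8
Position 3: rel=6, running sum=14
Position 4: rel=6, running sum=20
Position 5: rel=5, running sum=25
Position 6: rel=5, running sum=30
CG = 30

30


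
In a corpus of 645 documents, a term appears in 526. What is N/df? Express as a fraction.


IDF ratio = N / df
= 645 / 526
= 645/526

645/526


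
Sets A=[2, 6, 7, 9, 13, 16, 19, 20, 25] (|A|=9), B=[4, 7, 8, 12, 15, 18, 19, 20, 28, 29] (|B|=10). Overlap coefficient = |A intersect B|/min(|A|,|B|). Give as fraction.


A intersect B = [7, 19, 20]
|A intersect B| = 3
min(|A|, |B|) = min(9, 10) = 9
Overlap = 3 / 9 = 1/3

1/3


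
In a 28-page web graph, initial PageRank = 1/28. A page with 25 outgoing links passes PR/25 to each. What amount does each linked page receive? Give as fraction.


Initial PR = 1/28 = 1/28
Outlinks = 25
Contribution per link = PR / outlinks
= 1/28 / 25
= 1/700

1/700


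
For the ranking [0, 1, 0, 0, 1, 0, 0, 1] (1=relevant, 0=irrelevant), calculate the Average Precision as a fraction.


Computing P@k for each relevant position:
Position 1: not relevant
Position 2: relevant, P@2 = 1/2 = 1/2
Position 3: not relevant
Position 4: not relevant
Position 5: relevant, P@5 = 2/5 = 2/5
Position 6: not relevant
Position 7: not relevant
Position 8: relevant, P@8 = 3/8 = 3/8
Sum of P@k = 1/2 + 2/5 + 3/8 = 51/40
AP = 51/40 / 3 = 17/40

17/40


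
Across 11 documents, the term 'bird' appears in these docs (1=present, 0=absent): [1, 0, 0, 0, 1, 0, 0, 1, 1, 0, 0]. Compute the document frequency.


Checking each document for 'bird':
Doc 1: present
Doc 2: absent
Doc 3: absent
Doc 4: absent
Doc 5: present
Doc 6: absent
Doc 7: absent
Doc 8: present
Doc 9: present
Doc 10: absent
Doc 11: absent
df = sum of presences = 1 + 0 + 0 + 0 + 1 + 0 + 0 + 1 + 1 + 0 + 0 = 4

4


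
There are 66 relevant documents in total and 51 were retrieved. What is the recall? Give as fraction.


Recall = retrieved_relevant / total_relevant
= 51 / 66
= 51 / (51 + 15)
= 17/22

17/22


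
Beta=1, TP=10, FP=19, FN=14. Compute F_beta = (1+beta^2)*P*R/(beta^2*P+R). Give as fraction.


P = TP/(TP+FP) = 10/29 = 10/29
R = TP/(TP+FN) = 10/24 = 5/12
beta^2 = 1^2 = 1
(1 + beta^2) = 2
Numerator = (1+beta^2)*P*R = 25/87
Denominator = beta^2*P + R = 10/29 + 5/12 = 265/348
F_beta = 20/53

20/53


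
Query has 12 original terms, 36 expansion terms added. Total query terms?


Original terms: 12
Expansion terms: 36
Total = 12 + 36 = 48

48


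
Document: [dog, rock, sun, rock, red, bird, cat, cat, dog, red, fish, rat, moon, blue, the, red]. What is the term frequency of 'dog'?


Document has 16 words
Scanning for 'dog':
Found at positions: [0, 8]
Count = 2

2


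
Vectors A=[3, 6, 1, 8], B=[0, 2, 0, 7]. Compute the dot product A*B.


Dot product = sum of element-wise products
A[0]*B[0] = 3*0 = 0
A[1]*B[1] = 6*2 = 12
A[2]*B[2] = 1*0 = 0
A[3]*B[3] = 8*7 = 56
Sum = 0 + 12 + 0 + 56 = 68

68


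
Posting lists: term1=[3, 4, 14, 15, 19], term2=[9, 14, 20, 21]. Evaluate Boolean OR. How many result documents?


Boolean OR: find union of posting lists
term1 docs: [3, 4, 14, 15, 19]
term2 docs: [9, 14, 20, 21]
Union: [3, 4, 9, 14, 15, 19, 20, 21]
|union| = 8

8


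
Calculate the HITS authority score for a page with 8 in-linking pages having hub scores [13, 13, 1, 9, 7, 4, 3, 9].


Authority = sum of hub scores of in-linkers
In-link 1: hub score = 13
In-link 2: hub score = 13
In-link 3: hub score = 1
In-link 4: hub score = 9
In-link 5: hub score = 7
In-link 6: hub score = 4
In-link 7: hub score = 3
In-link 8: hub score = 9
Authority = 13 + 13 + 1 + 9 + 7 + 4 + 3 + 9 = 59

59


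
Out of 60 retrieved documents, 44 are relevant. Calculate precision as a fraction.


Precision = relevant_retrieved / total_retrieved
= 44 / 60
= 44 / (44 + 16)
= 11/15

11/15


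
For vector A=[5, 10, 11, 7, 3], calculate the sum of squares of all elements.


|A|^2 = sum of squared components
A[0]^2 = 5^2 = 25
A[1]^2 = 10^2 = 100
A[2]^2 = 11^2 = 121
A[3]^2 = 7^2 = 49
A[4]^2 = 3^2 = 9
Sum = 25 + 100 + 121 + 49 + 9 = 304

304


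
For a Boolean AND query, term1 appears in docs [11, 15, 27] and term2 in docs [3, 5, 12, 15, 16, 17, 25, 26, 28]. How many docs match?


Boolean AND: find intersection of posting lists
term1 docs: [11, 15, 27]
term2 docs: [3, 5, 12, 15, 16, 17, 25, 26, 28]
Intersection: [15]
|intersection| = 1

1


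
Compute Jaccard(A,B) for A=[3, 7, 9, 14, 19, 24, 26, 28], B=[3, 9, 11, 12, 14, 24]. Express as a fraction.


A intersect B = [3, 9, 14, 24]
|A intersect B| = 4
A union B = [3, 7, 9, 11, 12, 14, 19, 24, 26, 28]
|A union B| = 10
Jaccard = 4/10 = 2/5

2/5


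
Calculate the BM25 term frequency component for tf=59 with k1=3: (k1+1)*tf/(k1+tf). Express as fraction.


BM25 TF component = (k1+1)*tf / (k1+tf)
k1 = 3, tf = 59
Numerator = (3+1)*59 = 236
Denominator = 3 + 59 = 62
= 236/62 = 118/31

118/31


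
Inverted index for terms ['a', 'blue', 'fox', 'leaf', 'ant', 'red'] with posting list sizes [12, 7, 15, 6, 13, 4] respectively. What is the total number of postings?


Summing posting list sizes:
'a': 12 postings
'blue': 7 postings
'fox': 15 postings
'leaf': 6 postings
'ant': 13 postings
'red': 4 postings
Total = 12 + 7 + 15 + 6 + 13 + 4 = 57

57


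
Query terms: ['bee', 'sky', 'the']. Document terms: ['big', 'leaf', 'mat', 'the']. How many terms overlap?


Query terms: ['bee', 'sky', 'the']
Document terms: ['big', 'leaf', 'mat', 'the']
Common terms: ['the']
Overlap count = 1

1


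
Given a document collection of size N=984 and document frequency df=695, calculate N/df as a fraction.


IDF ratio = N / df
= 984 / 695
= 984/695

984/695


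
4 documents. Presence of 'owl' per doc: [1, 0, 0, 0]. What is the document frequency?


Checking each document for 'owl':
Doc 1: present
Doc 2: absent
Doc 3: absent
Doc 4: absent
df = sum of presences = 1 + 0 + 0 + 0 = 1

1


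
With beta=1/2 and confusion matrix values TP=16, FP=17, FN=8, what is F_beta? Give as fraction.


P = TP/(TP+FP) = 16/33 = 16/33
R = TP/(TP+FN) = 16/24 = 2/3
beta^2 = 1/2^2 = 1/4
(1 + beta^2) = 5/4
Numerator = (1+beta^2)*P*R = 40/99
Denominator = beta^2*P + R = 4/33 + 2/3 = 26/33
F_beta = 20/39

20/39


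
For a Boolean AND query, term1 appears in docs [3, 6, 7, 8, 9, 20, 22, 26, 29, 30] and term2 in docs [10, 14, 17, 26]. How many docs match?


Boolean AND: find intersection of posting lists
term1 docs: [3, 6, 7, 8, 9, 20, 22, 26, 29, 30]
term2 docs: [10, 14, 17, 26]
Intersection: [26]
|intersection| = 1

1


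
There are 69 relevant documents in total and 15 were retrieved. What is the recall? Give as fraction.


Recall = retrieved_relevant / total_relevant
= 15 / 69
= 15 / (15 + 54)
= 5/23

5/23


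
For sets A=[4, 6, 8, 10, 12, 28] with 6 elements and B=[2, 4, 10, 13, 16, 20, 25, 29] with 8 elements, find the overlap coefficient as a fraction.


A intersect B = [4, 10]
|A intersect B| = 2
min(|A|, |B|) = min(6, 8) = 6
Overlap = 2 / 6 = 1/3

1/3


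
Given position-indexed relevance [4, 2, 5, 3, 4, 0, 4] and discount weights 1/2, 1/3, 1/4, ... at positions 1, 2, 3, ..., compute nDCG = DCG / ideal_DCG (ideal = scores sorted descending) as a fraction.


Position discount weights w_i = 1/(i+1) for i=1..7:
Weights = [1/2, 1/3, 1/4, 1/5, 1/6, 1/7, 1/8]
Actual relevance: [4, 2, 5, 3, 4, 0, 4]
DCG = 4/2 + 2/3 + 5/4 + 3/5 + 4/6 + 0/7 + 4/8 = 341/60
Ideal relevance (sorted desc): [5, 4, 4, 4, 3, 2, 0]
Ideal DCG = 5/2 + 4/3 + 4/4 + 4/5 + 3/6 + 2/7 + 0/8 = 674/105
nDCG = DCG / ideal_DCG = 341/60 / 674/105 = 2387/2696

2387/2696


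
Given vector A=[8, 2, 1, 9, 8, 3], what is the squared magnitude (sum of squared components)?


|A|^2 = sum of squared components
A[0]^2 = 8^2 = 64
A[1]^2 = 2^2 = 4
A[2]^2 = 1^2 = 1
A[3]^2 = 9^2 = 81
A[4]^2 = 8^2 = 64
A[5]^2 = 3^2 = 9
Sum = 64 + 4 + 1 + 81 + 64 + 9 = 223

223


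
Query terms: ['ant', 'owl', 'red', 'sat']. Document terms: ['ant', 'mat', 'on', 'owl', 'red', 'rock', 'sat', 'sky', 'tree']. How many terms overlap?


Query terms: ['ant', 'owl', 'red', 'sat']
Document terms: ['ant', 'mat', 'on', 'owl', 'red', 'rock', 'sat', 'sky', 'tree']
Common terms: ['ant', 'owl', 'red', 'sat']
Overlap count = 4

4


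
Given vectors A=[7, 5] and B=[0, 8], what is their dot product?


Dot product = sum of element-wise products
A[0]*B[0] = 7*0 = 0
A[1]*B[1] = 5*8 = 40
Sum = 0 + 40 = 40

40


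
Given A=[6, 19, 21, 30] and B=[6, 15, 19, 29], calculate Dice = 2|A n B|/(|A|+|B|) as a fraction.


A intersect B = [6, 19]
|A intersect B| = 2
|A| = 4, |B| = 4
Dice = 2*2 / (4+4)
= 4 / 8 = 1/2

1/2


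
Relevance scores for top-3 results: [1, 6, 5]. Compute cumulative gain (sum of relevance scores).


Cumulative Gain = sum of relevance scores
Position 1: rel=1, running sum=1
Position 2: rel=6, running sum=7
Position 3: rel=5, running sum=12
CG = 12

12


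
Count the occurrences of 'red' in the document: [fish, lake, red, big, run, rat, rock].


Document has 7 words
Scanning for 'red':
Found at positions: [2]
Count = 1

1


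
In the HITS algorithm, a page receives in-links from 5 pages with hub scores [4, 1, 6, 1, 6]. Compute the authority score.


Authority = sum of hub scores of in-linkers
In-link 1: hub score = 4
In-link 2: hub score = 1
In-link 3: hub score = 6
In-link 4: hub score = 1
In-link 5: hub score = 6
Authority = 4 + 1 + 6 + 1 + 6 = 18

18


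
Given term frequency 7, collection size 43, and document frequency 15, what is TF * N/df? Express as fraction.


TF * (N/df)
= 7 * (43/15)
= 7 * 43/15
= 301/15

301/15


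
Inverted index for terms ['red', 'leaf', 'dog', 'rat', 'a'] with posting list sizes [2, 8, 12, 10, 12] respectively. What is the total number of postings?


Summing posting list sizes:
'red': 2 postings
'leaf': 8 postings
'dog': 12 postings
'rat': 10 postings
'a': 12 postings
Total = 2 + 8 + 12 + 10 + 12 = 44

44


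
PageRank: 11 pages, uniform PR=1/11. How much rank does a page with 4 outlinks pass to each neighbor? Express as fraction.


Initial PR = 1/11 = 1/11
Outlinks = 4
Contribution per link = PR / outlinks
= 1/11 / 4
= 1/44

1/44


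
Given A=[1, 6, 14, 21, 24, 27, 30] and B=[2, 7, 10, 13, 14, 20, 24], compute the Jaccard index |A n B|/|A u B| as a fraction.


A intersect B = [14, 24]
|A intersect B| = 2
A union B = [1, 2, 6, 7, 10, 13, 14, 20, 21, 24, 27, 30]
|A union B| = 12
Jaccard = 2/12 = 1/6

1/6


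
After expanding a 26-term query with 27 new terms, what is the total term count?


Original terms: 26
Expansion terms: 27
Total = 26 + 27 = 53

53


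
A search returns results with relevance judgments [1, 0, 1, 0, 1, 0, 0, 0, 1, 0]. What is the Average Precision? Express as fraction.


Computing P@k for each relevant position:
Position 1: relevant, P@1 = 1/1 = 1
Position 2: not relevant
Position 3: relevant, P@3 = 2/3 = 2/3
Position 4: not relevant
Position 5: relevant, P@5 = 3/5 = 3/5
Position 6: not relevant
Position 7: not relevant
Position 8: not relevant
Position 9: relevant, P@9 = 4/9 = 4/9
Position 10: not relevant
Sum of P@k = 1 + 2/3 + 3/5 + 4/9 = 122/45
AP = 122/45 / 4 = 61/90

61/90


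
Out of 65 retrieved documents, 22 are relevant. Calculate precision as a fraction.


Precision = relevant_retrieved / total_retrieved
= 22 / 65
= 22 / (22 + 43)
= 22/65

22/65


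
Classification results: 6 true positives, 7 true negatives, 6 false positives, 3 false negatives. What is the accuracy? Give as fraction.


Accuracy = (TP + TN) / (TP + TN + FP + FN)
TP + TN = 6 + 7 = 13
Total = 6 + 7 + 6 + 3 = 22
Accuracy = 13 / 22 = 13/22

13/22


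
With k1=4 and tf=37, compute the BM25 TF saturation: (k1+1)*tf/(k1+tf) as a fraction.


BM25 TF component = (k1+1)*tf / (k1+tf)
k1 = 4, tf = 37
Numerator = (4+1)*37 = 185
Denominator = 4 + 37 = 41
= 185/41 = 185/41

185/41


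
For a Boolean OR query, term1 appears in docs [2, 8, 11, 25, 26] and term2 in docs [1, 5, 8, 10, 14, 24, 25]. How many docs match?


Boolean OR: find union of posting lists
term1 docs: [2, 8, 11, 25, 26]
term2 docs: [1, 5, 8, 10, 14, 24, 25]
Union: [1, 2, 5, 8, 10, 11, 14, 24, 25, 26]
|union| = 10

10


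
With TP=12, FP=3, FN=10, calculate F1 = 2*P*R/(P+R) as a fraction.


F1 = 2 * P * R / (P + R)
P = TP/(TP+FP) = 12/15 = 4/5
R = TP/(TP+FN) = 12/22 = 6/11
2 * P * R = 2 * 4/5 * 6/11 = 48/55
P + R = 4/5 + 6/11 = 74/55
F1 = 48/55 / 74/55 = 24/37

24/37


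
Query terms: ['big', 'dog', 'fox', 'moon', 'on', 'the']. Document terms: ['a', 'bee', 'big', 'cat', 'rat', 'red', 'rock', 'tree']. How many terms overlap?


Query terms: ['big', 'dog', 'fox', 'moon', 'on', 'the']
Document terms: ['a', 'bee', 'big', 'cat', 'rat', 'red', 'rock', 'tree']
Common terms: ['big']
Overlap count = 1

1


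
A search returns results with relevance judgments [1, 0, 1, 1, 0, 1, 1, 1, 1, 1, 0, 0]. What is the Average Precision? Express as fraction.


Computing P@k for each relevant position:
Position 1: relevant, P@1 = 1/1 = 1
Position 2: not relevant
Position 3: relevant, P@3 = 2/3 = 2/3
Position 4: relevant, P@4 = 3/4 = 3/4
Position 5: not relevant
Position 6: relevant, P@6 = 4/6 = 2/3
Position 7: relevant, P@7 = 5/7 = 5/7
Position 8: relevant, P@8 = 6/8 = 3/4
Position 9: relevant, P@9 = 7/9 = 7/9
Position 10: relevant, P@10 = 8/10 = 4/5
Position 11: not relevant
Position 12: not relevant
Sum of P@k = 1 + 2/3 + 3/4 + 2/3 + 5/7 + 3/4 + 7/9 + 4/5 = 3859/630
AP = 3859/630 / 8 = 3859/5040

3859/5040


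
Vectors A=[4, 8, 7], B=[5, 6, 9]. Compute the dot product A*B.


Dot product = sum of element-wise products
A[0]*B[0] = 4*5 = 20
A[1]*B[1] = 8*6 = 48
A[2]*B[2] = 7*9 = 63
Sum = 20 + 48 + 63 = 131

131


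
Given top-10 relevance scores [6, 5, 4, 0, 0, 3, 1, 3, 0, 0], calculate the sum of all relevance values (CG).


Cumulative Gain = sum of relevance scores
Position 1: rel=6, running sum=6
Position 2: rel=5, running sum=11
Position 3: rel=4, running sum=15
Position 4: rel=0, running sum=15
Position 5: rel=0, running sum=15
Position 6: rel=3, running sum=18
Position 7: rel=1, running sum=19
Position 8: rel=3, running sum=22
Position 9: rel=0, running sum=22
Position 10: rel=0, running sum=22
CG = 22

22


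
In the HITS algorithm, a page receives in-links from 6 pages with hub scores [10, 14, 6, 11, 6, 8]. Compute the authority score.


Authority = sum of hub scores of in-linkers
In-link 1: hub score = 10
In-link 2: hub score = 14
In-link 3: hub score = 6
In-link 4: hub score = 11
In-link 5: hub score = 6
In-link 6: hub score = 8
Authority = 10 + 14 + 6 + 11 + 6 + 8 = 55

55


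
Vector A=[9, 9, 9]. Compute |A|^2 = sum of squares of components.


|A|^2 = sum of squared components
A[0]^2 = 9^2 = 81
A[1]^2 = 9^2 = 81
A[2]^2 = 9^2 = 81
Sum = 81 + 81 + 81 = 243

243


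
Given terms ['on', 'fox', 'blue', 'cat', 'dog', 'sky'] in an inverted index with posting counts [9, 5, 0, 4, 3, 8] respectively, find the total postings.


Summing posting list sizes:
'on': 9 postings
'fox': 5 postings
'blue': 0 postings
'cat': 4 postings
'dog': 3 postings
'sky': 8 postings
Total = 9 + 5 + 0 + 4 + 3 + 8 = 29

29


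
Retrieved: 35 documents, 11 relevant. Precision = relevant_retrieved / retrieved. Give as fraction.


Precision = relevant_retrieved / total_retrieved
= 11 / 35
= 11 / (11 + 24)
= 11/35

11/35


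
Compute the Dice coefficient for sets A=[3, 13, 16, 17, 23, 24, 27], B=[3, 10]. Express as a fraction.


A intersect B = [3]
|A intersect B| = 1
|A| = 7, |B| = 2
Dice = 2*1 / (7+2)
= 2 / 9 = 2/9

2/9


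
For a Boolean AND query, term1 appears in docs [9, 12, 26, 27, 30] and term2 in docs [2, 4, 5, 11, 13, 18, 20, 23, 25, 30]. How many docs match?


Boolean AND: find intersection of posting lists
term1 docs: [9, 12, 26, 27, 30]
term2 docs: [2, 4, 5, 11, 13, 18, 20, 23, 25, 30]
Intersection: [30]
|intersection| = 1

1


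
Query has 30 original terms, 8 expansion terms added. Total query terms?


Original terms: 30
Expansion terms: 8
Total = 30 + 8 = 38

38


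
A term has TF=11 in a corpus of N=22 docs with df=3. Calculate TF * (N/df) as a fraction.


TF * (N/df)
= 11 * (22/3)
= 11 * 22/3
= 242/3

242/3


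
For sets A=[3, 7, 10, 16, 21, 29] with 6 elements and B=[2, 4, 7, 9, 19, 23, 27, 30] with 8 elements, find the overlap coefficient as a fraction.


A intersect B = [7]
|A intersect B| = 1
min(|A|, |B|) = min(6, 8) = 6
Overlap = 1 / 6 = 1/6

1/6


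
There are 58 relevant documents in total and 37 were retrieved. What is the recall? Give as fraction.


Recall = retrieved_relevant / total_relevant
= 37 / 58
= 37 / (37 + 21)
= 37/58

37/58


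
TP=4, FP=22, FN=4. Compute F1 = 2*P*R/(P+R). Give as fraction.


F1 = 2 * P * R / (P + R)
P = TP/(TP+FP) = 4/26 = 2/13
R = TP/(TP+FN) = 4/8 = 1/2
2 * P * R = 2 * 2/13 * 1/2 = 2/13
P + R = 2/13 + 1/2 = 17/26
F1 = 2/13 / 17/26 = 4/17

4/17


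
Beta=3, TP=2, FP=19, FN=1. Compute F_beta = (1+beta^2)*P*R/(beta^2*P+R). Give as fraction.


P = TP/(TP+FP) = 2/21 = 2/21
R = TP/(TP+FN) = 2/3 = 2/3
beta^2 = 3^2 = 9
(1 + beta^2) = 10
Numerator = (1+beta^2)*P*R = 40/63
Denominator = beta^2*P + R = 6/7 + 2/3 = 32/21
F_beta = 5/12

5/12


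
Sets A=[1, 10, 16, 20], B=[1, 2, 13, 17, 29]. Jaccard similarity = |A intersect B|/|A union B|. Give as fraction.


A intersect B = [1]
|A intersect B| = 1
A union B = [1, 2, 10, 13, 16, 17, 20, 29]
|A union B| = 8
Jaccard = 1/8 = 1/8

1/8


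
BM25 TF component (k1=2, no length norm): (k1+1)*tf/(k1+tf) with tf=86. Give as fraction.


BM25 TF component = (k1+1)*tf / (k1+tf)
k1 = 2, tf = 86
Numerator = (2+1)*86 = 258
Denominator = 2 + 86 = 88
= 258/88 = 129/44

129/44


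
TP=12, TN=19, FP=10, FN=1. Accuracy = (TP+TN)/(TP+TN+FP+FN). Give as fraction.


Accuracy = (TP + TN) / (TP + TN + FP + FN)
TP + TN = 12 + 19 = 31
Total = 12 + 19 + 10 + 1 = 42
Accuracy = 31 / 42 = 31/42

31/42


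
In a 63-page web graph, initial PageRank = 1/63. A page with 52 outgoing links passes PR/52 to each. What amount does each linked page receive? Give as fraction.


Initial PR = 1/63 = 1/63
Outlinks = 52
Contribution per link = PR / outlinks
= 1/63 / 52
= 1/3276

1/3276


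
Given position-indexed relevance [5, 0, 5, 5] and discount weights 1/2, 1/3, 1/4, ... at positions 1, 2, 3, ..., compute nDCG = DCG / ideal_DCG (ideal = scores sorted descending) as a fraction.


Position discount weights w_i = 1/(i+1) for i=1..4:
Weights = [1/2, 1/3, 1/4, 1/5]
Actual relevance: [5, 0, 5, 5]
DCG = 5/2 + 0/3 + 5/4 + 5/5 = 19/4
Ideal relevance (sorted desc): [5, 5, 5, 0]
Ideal DCG = 5/2 + 5/3 + 5/4 + 0/5 = 65/12
nDCG = DCG / ideal_DCG = 19/4 / 65/12 = 57/65

57/65


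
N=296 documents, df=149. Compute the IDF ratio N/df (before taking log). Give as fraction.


IDF ratio = N / df
= 296 / 149
= 296/149

296/149


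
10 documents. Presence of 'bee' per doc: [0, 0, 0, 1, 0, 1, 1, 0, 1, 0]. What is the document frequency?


Checking each document for 'bee':
Doc 1: absent
Doc 2: absent
Doc 3: absent
Doc 4: present
Doc 5: absent
Doc 6: present
Doc 7: present
Doc 8: absent
Doc 9: present
Doc 10: absent
df = sum of presences = 0 + 0 + 0 + 1 + 0 + 1 + 1 + 0 + 1 + 0 = 4

4


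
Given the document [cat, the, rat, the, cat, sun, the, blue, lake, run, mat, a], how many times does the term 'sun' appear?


Document has 12 words
Scanning for 'sun':
Found at positions: [5]
Count = 1

1


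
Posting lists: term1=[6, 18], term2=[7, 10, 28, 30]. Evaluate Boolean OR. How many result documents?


Boolean OR: find union of posting lists
term1 docs: [6, 18]
term2 docs: [7, 10, 28, 30]
Union: [6, 7, 10, 18, 28, 30]
|union| = 6

6


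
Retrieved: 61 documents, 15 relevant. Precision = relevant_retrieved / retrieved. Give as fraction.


Precision = relevant_retrieved / total_retrieved
= 15 / 61
= 15 / (15 + 46)
= 15/61

15/61


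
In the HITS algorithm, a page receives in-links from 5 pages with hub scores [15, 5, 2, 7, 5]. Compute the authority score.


Authority = sum of hub scores of in-linkers
In-link 1: hub score = 15
In-link 2: hub score = 5
In-link 3: hub score = 2
In-link 4: hub score = 7
In-link 5: hub score = 5
Authority = 15 + 5 + 2 + 7 + 5 = 34

34


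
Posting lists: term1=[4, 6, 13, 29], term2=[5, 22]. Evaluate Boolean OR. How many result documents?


Boolean OR: find union of posting lists
term1 docs: [4, 6, 13, 29]
term2 docs: [5, 22]
Union: [4, 5, 6, 13, 22, 29]
|union| = 6

6


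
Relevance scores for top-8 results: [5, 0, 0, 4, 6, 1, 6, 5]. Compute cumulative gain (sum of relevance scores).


Cumulative Gain = sum of relevance scores
Position 1: rel=5, running sum=5
Position 2: rel=0, running sum=5
Position 3: rel=0, running sum=5
Position 4: rel=4, running sum=9
Position 5: rel=6, running sum=15
Position 6: rel=1, running sum=16
Position 7: rel=6, running sum=22
Position 8: rel=5, running sum=27
CG = 27

27


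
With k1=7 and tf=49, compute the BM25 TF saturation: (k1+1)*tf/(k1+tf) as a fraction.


BM25 TF component = (k1+1)*tf / (k1+tf)
k1 = 7, tf = 49
Numerator = (7+1)*49 = 392
Denominator = 7 + 49 = 56
= 392/56 = 7

7


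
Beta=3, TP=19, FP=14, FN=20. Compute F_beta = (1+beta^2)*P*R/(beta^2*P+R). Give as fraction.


P = TP/(TP+FP) = 19/33 = 19/33
R = TP/(TP+FN) = 19/39 = 19/39
beta^2 = 3^2 = 9
(1 + beta^2) = 10
Numerator = (1+beta^2)*P*R = 3610/1287
Denominator = beta^2*P + R = 57/11 + 19/39 = 2432/429
F_beta = 95/192

95/192
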